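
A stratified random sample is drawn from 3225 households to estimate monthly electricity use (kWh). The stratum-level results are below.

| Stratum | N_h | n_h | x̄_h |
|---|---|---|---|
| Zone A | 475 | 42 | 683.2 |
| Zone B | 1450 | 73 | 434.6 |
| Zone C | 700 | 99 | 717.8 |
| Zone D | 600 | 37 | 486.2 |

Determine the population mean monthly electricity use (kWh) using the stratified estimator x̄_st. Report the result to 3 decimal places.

x̄_st ≈ 542.285

N = Σ N_h = 3225. Stratum weights W_h = N_h/N.
x̄_st = (475·683.2 + 1450·434.6 + 700·717.8 + 600·486.2) / 3225 = 542.28527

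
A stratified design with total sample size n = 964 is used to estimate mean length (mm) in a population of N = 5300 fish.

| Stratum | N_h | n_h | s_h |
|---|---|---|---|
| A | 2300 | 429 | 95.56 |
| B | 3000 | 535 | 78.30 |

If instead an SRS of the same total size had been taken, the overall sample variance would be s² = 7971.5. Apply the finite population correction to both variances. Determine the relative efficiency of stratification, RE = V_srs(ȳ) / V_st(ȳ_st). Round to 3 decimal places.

RE ≈ 1.078

V̂(ȳ_st) = Σ W_h² (1 − n_h/N_h) s_h²/n_h, with W_h = N_h/N and N = 5300:
  stratum A: (2300/5300)²·(1 − 429/2300)·95.56²/429 = 3.26096
  stratum B: (3000/5300)²·(1 − 535/3000)·78.30²/535 = 3.01687
V_st = 6.27782
V_srs = (1 − 964/5300)·7971.5/964 = 6.76513
Relative efficiency = V_srs / V_st = 6.76513/6.27782 = 1.0776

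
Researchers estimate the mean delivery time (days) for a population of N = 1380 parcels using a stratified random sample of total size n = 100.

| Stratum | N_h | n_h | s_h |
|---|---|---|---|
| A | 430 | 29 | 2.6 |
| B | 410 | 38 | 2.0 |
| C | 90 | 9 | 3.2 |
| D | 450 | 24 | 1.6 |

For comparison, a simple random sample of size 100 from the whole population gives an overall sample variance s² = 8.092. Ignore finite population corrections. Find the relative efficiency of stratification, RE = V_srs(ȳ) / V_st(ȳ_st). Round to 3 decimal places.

RE ≈ 1.682

V̂(ȳ_st) = Σ W_h² s_h²/n_h, with W_h = N_h/N and N = 1380:
  stratum A: (430/1380)²·2.6²/29 = 0.0226322
  stratum B: (410/1380)²·2.0²/38 = 0.0092915
  stratum C: (90/1380)²·3.2²/9 = 0.00483932
  stratum D: (450/1380)²·1.6²/24 = 0.0113422
V_st = 0.0481052
V_srs = s²/n = 8.092/100 = 0.08092
Relative efficiency = V_srs / V_st = 0.08092/0.0481052 = 1.6821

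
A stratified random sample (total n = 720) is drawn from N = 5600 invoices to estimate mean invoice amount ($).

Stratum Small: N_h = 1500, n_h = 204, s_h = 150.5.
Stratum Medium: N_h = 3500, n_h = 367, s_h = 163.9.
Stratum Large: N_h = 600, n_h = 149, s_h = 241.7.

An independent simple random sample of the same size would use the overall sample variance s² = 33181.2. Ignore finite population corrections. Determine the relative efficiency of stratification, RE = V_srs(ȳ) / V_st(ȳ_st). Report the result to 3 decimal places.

V̂(ȳ_st) = Σ W_h² s_h²/n_h, with W_h = N_h/N and N = 5600:
  stratum Small: (1500/5600)²·150.5²/204 = 7.96616
  stratum Medium: (3500/5600)²·163.9²/367 = 28.5925
  stratum Large: (600/5600)²·241.7²/149 = 4.50084
V_st = 41.0595
V_srs = s²/n = 33181.2/720 = 46.085
Relative efficiency = V_srs / V_st = 46.085/41.0595 = 1.1224

RE ≈ 1.122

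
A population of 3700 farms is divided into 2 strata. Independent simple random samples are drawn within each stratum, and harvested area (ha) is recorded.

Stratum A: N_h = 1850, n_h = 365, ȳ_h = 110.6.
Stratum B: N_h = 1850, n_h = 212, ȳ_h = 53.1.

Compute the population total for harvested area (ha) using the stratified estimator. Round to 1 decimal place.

τ̂_st ≈ 302845.0

τ̂_st = Σ N_h ȳ_h = 1850·110.6 + 1850·53.1 = 302845.0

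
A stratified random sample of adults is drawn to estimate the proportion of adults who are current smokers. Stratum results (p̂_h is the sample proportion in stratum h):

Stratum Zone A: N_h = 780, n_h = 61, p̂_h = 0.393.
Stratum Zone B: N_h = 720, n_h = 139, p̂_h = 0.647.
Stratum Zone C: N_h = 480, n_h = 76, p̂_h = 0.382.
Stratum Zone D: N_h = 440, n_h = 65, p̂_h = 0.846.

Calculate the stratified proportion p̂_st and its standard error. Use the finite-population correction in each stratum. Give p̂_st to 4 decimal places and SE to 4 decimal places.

p̂_st ≈ 0.5488, SE ≈ 0.0257

N = 2420; stratum weights W_h = N_h/N.
p̂_st = Σ W_h p̂_h = (780·0.393 + 720·0.647 + 480·0.382 + 440·0.846)/2420 = 0.54875
V̂(p̂_st) = Σ W_h² (1 − n_h/N_h) p̂_h(1−p̂_h)/(n_h−1):
  stratum Zone A: (780/2420)²·(1 − 61/780)·0.393·0.607/60 = 0.000380735
  stratum Zone B: (720/2420)²·(1 − 139/720)·0.647·0.353/138 = 0.000118216
  stratum Zone C: (480/2420)²·(1 − 76/480)·0.382·0.618/75 = 0.000104228
  stratum Zone D: (440/2420)²·(1 − 65/440)·0.846·0.154/64 = 5.73541e-05
V̂(p̂_st) = 0.000660533; SE = √V̂ = 0.0257008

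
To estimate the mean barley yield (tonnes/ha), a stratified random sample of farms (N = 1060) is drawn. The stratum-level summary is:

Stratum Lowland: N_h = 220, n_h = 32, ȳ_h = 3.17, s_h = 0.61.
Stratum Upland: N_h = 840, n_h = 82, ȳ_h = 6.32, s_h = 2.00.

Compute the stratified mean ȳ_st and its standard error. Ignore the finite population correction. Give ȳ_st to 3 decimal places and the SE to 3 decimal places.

ȳ_st ≈ 5.666, SE ≈ 0.176

ȳ_st = Σ W_h ȳ_h = (220·3.17 + 840·6.32)/1060 = 5.66623
V̂(ȳ_st) = Σ W_h² s_h²/n_h, with W_h = N_h/N and N = 1060:
  stratum Lowland: (220/1060)²·0.61²/32 = 0.000500891
  stratum Upland: (840/1060)²·2.00²/82 = 0.0306332
V̂(ȳ_st) = 0.0311341
SE(ȳ_st) = √0.0311341 = 0.176449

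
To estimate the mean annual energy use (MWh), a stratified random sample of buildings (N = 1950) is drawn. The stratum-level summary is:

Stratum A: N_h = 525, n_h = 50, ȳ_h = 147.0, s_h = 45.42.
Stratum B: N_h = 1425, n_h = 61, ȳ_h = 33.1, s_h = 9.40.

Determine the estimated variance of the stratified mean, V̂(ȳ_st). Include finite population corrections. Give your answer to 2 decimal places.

V̂(ȳ_st) ≈ 3.45

V̂(ȳ_st) = Σ W_h² (1 − n_h/N_h) s_h²/n_h, with W_h = N_h/N and N = 1950:
  stratum A: (525/1950)²·(1 − 50/525)·45.42²/50 = 2.70588
  stratum B: (1425/1950)²·(1 − 61/1425)·9.40²/61 = 0.740433
V̂(ȳ_st) = 3.44631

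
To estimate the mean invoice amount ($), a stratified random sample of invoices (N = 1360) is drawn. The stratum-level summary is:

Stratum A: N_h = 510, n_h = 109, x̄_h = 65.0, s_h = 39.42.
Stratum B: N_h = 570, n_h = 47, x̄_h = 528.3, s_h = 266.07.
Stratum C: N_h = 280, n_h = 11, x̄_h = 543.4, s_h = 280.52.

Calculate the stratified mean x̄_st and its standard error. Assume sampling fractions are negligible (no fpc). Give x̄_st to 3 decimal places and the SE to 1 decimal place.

x̄_st ≈ 357.671, SE ≈ 23.9

x̄_st = Σ W_h x̄_h = (510·65.0 + 570·528.3 + 280·543.4)/1360 = 357.67132
V̂(x̄_st) = Σ W_h² s_h²/n_h, with W_h = N_h/N and N = 1360:
  stratum A: (510/1360)²·39.42²/109 = 2.00479
  stratum B: (570/1360)²·266.07²/47 = 264.585
  stratum C: (280/1360)²·280.52²/11 = 303.231
V̂(x̄_st) = 569.821
SE(x̄_st) = √569.821 = 23.8709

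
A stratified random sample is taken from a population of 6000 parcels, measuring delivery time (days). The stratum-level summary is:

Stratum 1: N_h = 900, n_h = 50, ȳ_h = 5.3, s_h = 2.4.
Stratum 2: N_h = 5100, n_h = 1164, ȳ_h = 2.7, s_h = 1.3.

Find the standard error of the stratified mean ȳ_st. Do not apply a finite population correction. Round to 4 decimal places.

SE(ȳ_st) ≈ 0.0603

V̂(ȳ_st) = Σ W_h² s_h²/n_h, with W_h = N_h/N and N = 6000:
  stratum 1: (900/6000)²·2.4²/50 = 0.002592
  stratum 2: (5100/6000)²·1.3²/1164 = 0.00104899
V̂(ȳ_st) = 0.00364099
SE(ȳ_st) = √0.00364099 = 0.0603406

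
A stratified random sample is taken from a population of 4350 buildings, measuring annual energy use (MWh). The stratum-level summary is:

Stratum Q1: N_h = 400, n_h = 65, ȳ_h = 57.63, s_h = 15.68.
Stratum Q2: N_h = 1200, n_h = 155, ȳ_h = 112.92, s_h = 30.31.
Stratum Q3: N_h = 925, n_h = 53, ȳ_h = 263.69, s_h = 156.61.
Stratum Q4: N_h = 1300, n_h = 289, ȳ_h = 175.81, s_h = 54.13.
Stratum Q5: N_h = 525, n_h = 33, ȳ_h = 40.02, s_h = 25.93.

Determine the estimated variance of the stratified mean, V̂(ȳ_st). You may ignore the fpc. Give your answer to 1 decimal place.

V̂(ȳ_st) = Σ W_h² s_h²/n_h, with W_h = N_h/N and N = 4350:
  stratum Q1: (400/4350)²·15.68²/65 = 0.0319831
  stratum Q2: (1200/4350)²·30.31²/155 = 0.451049
  stratum Q3: (925/4350)²·156.61²/53 = 20.9251
  stratum Q4: (1300/4350)²·54.13²/289 = 0.905496
  stratum Q5: (525/4350)²·25.93²/33 = 0.296778
V̂(ȳ_st) = 22.6104

V̂(ȳ_st) ≈ 22.6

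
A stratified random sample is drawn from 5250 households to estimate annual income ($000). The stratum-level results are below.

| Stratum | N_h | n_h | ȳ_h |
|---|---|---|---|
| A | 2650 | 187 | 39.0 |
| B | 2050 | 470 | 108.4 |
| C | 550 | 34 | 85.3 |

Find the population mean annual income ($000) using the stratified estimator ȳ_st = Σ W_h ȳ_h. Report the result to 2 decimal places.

ȳ_st ≈ 70.95

N = Σ N_h = 5250. Stratum weights W_h = N_h/N.
ȳ_st = (2650·39.0 + 2050·108.4 + 550·85.3) / 5250 = 70.9495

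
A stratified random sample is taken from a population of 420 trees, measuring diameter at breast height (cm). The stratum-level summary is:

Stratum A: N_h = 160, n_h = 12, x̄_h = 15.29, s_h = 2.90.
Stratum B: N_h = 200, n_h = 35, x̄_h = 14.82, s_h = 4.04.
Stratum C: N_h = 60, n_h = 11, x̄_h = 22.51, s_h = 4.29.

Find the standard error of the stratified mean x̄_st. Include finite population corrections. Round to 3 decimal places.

V̂(x̄_st) = Σ W_h² (1 − n_h/N_h) s_h²/n_h, with W_h = N_h/N and N = 420:
  stratum A: (160/420)²·(1 − 12/160)·2.90²/12 = 0.0940801
  stratum B: (200/420)²·(1 − 35/200)·4.04²/35 = 0.0872389
  stratum C: (60/420)²·(1 − 11/60)·4.29²/11 = 0.027885
V̂(x̄_st) = 0.209204
SE(x̄_st) = √0.209204 = 0.457388

SE(x̄_st) ≈ 0.457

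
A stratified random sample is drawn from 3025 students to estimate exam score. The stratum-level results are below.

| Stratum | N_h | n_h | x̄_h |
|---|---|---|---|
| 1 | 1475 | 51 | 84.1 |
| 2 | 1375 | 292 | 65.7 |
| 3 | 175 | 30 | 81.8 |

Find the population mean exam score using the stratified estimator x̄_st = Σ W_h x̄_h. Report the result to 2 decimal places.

x̄_st ≈ 75.60

N = Σ N_h = 3025. Stratum weights W_h = N_h/N.
x̄_st = (1475·84.1 + 1375·65.7 + 175·81.8) / 3025 = 75.6033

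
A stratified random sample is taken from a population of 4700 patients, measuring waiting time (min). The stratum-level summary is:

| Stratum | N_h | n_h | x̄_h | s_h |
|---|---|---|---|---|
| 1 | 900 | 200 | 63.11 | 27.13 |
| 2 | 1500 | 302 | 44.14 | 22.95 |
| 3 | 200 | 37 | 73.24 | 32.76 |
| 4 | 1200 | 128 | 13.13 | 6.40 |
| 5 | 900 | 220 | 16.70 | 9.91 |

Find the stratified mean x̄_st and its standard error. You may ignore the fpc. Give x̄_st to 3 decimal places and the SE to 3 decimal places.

x̄_st ≈ 35.839, SE ≈ 0.634

x̄_st = Σ W_h x̄_h = (900·63.11 + 1500·44.14 + 200·73.24 + 1200·13.13 + 900·16.70)/4700 = 35.83894
V̂(x̄_st) = Σ W_h² s_h²/n_h, with W_h = N_h/N and N = 4700:
  stratum 1: (900/4700)²·27.13²/200 = 0.134946
  stratum 2: (1500/4700)²·22.95²/302 = 0.177642
  stratum 3: (200/4700)²·32.76²/37 = 0.0525231
  stratum 4: (1200/4700)²·6.40²/128 = 0.0208601
  stratum 5: (900/4700)²·9.91²/220 = 0.0163687
V̂(x̄_st) = 0.402339
SE(x̄_st) = √0.402339 = 0.634302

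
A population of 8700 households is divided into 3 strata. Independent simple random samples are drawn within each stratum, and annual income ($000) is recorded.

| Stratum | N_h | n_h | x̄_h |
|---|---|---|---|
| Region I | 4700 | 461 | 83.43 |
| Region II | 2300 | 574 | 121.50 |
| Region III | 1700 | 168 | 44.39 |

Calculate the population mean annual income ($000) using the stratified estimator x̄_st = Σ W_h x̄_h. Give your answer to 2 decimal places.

x̄_st ≈ 85.87

N = Σ N_h = 8700. Stratum weights W_h = N_h/N.
x̄_st = (4700·83.43 + 2300·121.50 + 1700·44.39) / 8700 = 85.8660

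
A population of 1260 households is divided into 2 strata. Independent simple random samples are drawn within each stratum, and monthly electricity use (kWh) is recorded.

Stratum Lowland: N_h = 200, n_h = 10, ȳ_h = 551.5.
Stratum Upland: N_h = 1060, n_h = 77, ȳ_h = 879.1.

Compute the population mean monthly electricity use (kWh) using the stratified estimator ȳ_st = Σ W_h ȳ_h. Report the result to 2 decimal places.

N = Σ N_h = 1260. Stratum weights W_h = N_h/N.
ȳ_st = (200·551.5 + 1060·879.1) / 1260 = 827.1000

ȳ_st ≈ 827.10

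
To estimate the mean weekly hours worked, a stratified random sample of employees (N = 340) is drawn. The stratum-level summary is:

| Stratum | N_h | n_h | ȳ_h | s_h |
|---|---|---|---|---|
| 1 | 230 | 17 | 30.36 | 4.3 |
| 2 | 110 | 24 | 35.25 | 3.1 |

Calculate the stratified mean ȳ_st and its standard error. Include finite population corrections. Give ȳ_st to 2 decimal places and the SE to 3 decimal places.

ȳ_st ≈ 31.94, SE ≈ 0.703

ȳ_st = Σ W_h ȳ_h = (230·30.36 + 110·35.25)/340 = 31.94206
V̂(ȳ_st) = Σ W_h² (1 − n_h/N_h) s_h²/n_h, with W_h = N_h/N and N = 340:
  stratum 1: (230/340)²·(1 − 17/230)·4.3²/17 = 0.460933
  stratum 2: (110/340)²·(1 − 24/110)·3.1²/24 = 0.0327677
V̂(ȳ_st) = 0.4937
SE(ȳ_st) = √0.4937 = 0.702638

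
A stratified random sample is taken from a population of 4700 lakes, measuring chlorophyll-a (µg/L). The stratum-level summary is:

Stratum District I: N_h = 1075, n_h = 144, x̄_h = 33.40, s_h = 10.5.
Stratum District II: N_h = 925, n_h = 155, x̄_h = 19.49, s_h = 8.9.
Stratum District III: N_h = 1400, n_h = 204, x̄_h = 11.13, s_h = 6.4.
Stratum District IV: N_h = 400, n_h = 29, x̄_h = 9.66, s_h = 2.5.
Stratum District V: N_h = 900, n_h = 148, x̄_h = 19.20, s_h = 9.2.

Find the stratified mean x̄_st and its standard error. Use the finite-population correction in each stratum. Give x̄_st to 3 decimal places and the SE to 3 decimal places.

x̄_st = Σ W_h x̄_h = (1075·33.40 + 925·19.49 + 1400·11.13 + 400·9.66 + 900·19.20)/4700 = 19.28920
V̂(x̄_st) = Σ W_h² (1 − n_h/N_h) s_h²/n_h, with W_h = N_h/N and N = 4700:
  stratum District I: (1075/4700)²·(1 − 144/1075)·10.5²/144 = 0.0346879
  stratum District II: (925/4700)²·(1 − 155/925)·8.9²/155 = 0.0164773
  stratum District III: (1400/4700)²·(1 − 204/1400)·6.4²/204 = 0.0152193
  stratum District IV: (400/4700)²·(1 − 29/400)·2.5²/29 = 0.00144784
  stratum District V: (900/4700)²·(1 − 148/900)·9.2²/148 = 0.0175218
V̂(x̄_st) = 0.0853541
SE(x̄_st) = √0.0853541 = 0.292154

x̄_st ≈ 19.289, SE ≈ 0.292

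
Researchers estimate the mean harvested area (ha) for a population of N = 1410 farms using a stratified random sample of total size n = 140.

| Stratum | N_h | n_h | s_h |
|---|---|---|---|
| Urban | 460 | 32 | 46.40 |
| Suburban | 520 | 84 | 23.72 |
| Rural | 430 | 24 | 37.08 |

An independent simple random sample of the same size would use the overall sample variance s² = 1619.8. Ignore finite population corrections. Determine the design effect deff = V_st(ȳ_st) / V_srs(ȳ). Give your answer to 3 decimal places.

V̂(ȳ_st) = Σ W_h² s_h²/n_h, with W_h = N_h/N and N = 1410:
  stratum Urban: (460/1410)²·46.40²/32 = 7.16083
  stratum Suburban: (520/1410)²·23.72²/84 = 0.911
  stratum Rural: (430/1410)²·37.08²/24 = 5.32803
V_st = 13.3999
V_srs = s²/n = 1619.8/140 = 11.57
deff = V_st / V_srs = 13.3999/11.57 = 1.1582

deff ≈ 1.158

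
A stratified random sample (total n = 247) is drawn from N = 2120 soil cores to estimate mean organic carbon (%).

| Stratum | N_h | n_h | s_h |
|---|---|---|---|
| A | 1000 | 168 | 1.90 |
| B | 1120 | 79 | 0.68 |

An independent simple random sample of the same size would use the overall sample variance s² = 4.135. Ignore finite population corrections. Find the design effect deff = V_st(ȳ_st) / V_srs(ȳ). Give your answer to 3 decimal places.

V̂(ȳ_st) = Σ W_h² s_h²/n_h, with W_h = N_h/N and N = 2120:
  stratum A: (1000/2120)²·1.90²/168 = 0.00478108
  stratum B: (1120/2120)²·0.68²/79 = 0.00163364
V_st = 0.00641472
V_srs = s²/n = 4.135/247 = 0.0167409
deff = V_st / V_srs = 0.00641472/0.0167409 = 0.3832

deff ≈ 0.383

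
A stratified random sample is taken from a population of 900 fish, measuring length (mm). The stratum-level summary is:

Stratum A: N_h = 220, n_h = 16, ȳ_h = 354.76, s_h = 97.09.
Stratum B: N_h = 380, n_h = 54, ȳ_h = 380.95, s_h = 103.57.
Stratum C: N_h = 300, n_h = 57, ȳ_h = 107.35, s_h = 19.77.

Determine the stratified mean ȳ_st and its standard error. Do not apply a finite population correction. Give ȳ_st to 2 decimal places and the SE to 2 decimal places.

ȳ_st = Σ W_h ȳ_h = (220·354.76 + 380·380.95 + 300·107.35)/900 = 283.34800
V̂(ȳ_st) = Σ W_h² s_h²/n_h, with W_h = N_h/N and N = 900:
  stratum A: (220/900)²·97.09²/16 = 35.2038
  stratum B: (380/900)²·103.57²/54 = 35.4125
  stratum C: (300/900)²·19.77²/57 = 0.761896
V̂(ȳ_st) = 71.3782
SE(ȳ_st) = √71.3782 = 8.44856

ȳ_st ≈ 283.35, SE ≈ 8.45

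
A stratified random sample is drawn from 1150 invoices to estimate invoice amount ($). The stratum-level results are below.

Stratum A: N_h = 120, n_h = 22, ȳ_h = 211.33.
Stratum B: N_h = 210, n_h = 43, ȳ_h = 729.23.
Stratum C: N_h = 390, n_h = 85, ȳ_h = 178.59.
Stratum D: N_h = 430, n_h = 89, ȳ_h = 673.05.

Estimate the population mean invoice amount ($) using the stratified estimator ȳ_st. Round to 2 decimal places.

ȳ_st ≈ 467.44

N = Σ N_h = 1150. Stratum weights W_h = N_h/N.
ȳ_st = (120·211.33 + 210·729.23 + 390·178.59 + 430·673.05) / 1150 = 467.4430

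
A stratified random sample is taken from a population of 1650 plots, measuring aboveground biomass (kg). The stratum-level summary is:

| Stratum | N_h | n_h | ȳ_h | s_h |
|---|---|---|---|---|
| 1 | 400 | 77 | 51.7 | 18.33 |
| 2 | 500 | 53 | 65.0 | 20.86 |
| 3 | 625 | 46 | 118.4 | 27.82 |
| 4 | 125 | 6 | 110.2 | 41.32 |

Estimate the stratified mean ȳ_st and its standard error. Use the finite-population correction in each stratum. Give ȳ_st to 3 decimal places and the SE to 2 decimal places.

ȳ_st ≈ 85.427, SE ≈ 2.16

ȳ_st = Σ W_h ȳ_h = (400·51.7 + 500·65.0 + 625·118.4 + 125·110.2)/1650 = 85.42727
V̂(ȳ_st) = Σ W_h² (1 − n_h/N_h) s_h²/n_h, with W_h = N_h/N and N = 1650:
  stratum 1: (400/1650)²·(1 − 77/400)·18.33²/77 = 0.207076
  stratum 2: (500/1650)²·(1 − 53/500)·20.86²/53 = 0.674004
  stratum 3: (625/1650)²·(1 − 46/625)·27.82²/46 = 2.23639
  stratum 4: (125/1650)²·(1 − 6/125)·41.32²/6 = 1.55474
V̂(ȳ_st) = 4.67221
SE(ȳ_st) = √4.67221 = 2.16153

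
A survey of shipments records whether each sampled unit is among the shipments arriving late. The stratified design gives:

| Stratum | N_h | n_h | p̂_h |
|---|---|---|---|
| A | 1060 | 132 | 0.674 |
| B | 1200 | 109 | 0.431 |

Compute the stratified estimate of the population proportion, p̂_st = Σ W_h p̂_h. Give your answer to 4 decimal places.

p̂_st ≈ 0.5450

N = 2260; stratum weights W_h = N_h/N.
p̂_st = Σ W_h p̂_h = (1060·0.674 + 1200·0.431)/2260 = 0.54497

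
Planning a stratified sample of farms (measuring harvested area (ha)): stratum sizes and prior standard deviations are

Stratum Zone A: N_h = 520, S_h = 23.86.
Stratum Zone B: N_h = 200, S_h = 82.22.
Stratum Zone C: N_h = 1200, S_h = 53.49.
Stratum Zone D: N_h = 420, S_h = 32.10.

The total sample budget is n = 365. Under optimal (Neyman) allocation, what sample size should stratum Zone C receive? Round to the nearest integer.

Neyman allocation: n_h = n · N_h S_h / Σ N_i S_i, with n = 365.
  stratum Zone A: N_h·S_h = 520·23.86 = 12407.20
  stratum Zone B: N_h·S_h = 200·82.22 = 16444.00
  stratum Zone C: N_h·S_h = 1200·53.49 = 64188.00
  stratum Zone D: N_h·S_h = 420·32.10 = 13482.00
Σ N_h S_h = 106521.20
n for stratum Zone C = 365·64188.00/106521.20 = 219.943 → 220

220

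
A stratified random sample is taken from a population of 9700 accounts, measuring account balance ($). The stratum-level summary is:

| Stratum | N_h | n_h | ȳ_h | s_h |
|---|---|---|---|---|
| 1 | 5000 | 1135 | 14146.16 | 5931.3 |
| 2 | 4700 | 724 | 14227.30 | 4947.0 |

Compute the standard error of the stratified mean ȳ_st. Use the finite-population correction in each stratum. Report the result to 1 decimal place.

SE(ȳ_st) ≈ 114.4

V̂(ȳ_st) = Σ W_h² (1 − n_h/N_h) s_h²/n_h, with W_h = N_h/N and N = 9700:
  stratum 1: (5000/9700)²·(1 − 1135/5000)·5931.3²/1135 = 6366.2
  stratum 2: (4700/9700)²·(1 − 724/4700)·4947.0²/724 = 6713.45
V̂(ȳ_st) = 13079.6
SE(ȳ_st) = √13079.6 = 114.366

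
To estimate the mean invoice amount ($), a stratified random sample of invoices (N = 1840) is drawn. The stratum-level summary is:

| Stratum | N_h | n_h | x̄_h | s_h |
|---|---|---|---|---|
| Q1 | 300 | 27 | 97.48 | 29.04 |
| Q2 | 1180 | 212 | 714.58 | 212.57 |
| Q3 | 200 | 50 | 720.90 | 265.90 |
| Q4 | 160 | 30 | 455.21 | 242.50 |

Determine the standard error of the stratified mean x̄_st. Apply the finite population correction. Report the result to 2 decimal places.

SE(x̄_st) ≈ 9.86

V̂(x̄_st) = Σ W_h² (1 − n_h/N_h) s_h²/n_h, with W_h = N_h/N and N = 1840:
  stratum Q1: (300/1840)²·(1 − 27/300)·29.04²/27 = 0.755575
  stratum Q2: (1180/1840)²·(1 − 212/1180)·212.57²/212 = 71.9101
  stratum Q3: (200/1840)²·(1 − 50/200)·265.90²/50 = 12.53
  stratum Q4: (160/1840)²·(1 − 30/160)·242.50²/30 = 12.0429
V̂(x̄_st) = 97.2386
SE(x̄_st) = √97.2386 = 9.86096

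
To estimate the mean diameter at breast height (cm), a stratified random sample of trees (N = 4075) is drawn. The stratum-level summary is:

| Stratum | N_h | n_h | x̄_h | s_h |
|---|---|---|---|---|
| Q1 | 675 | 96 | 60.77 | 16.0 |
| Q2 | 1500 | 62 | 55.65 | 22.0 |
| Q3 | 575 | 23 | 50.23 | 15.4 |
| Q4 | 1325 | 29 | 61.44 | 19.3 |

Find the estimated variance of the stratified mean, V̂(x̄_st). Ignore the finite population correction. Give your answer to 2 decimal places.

V̂(x̄_st) ≈ 2.69

V̂(x̄_st) = Σ W_h² s_h²/n_h, with W_h = N_h/N and N = 4075:
  stratum Q1: (675/4075)²·16.0²/96 = 0.073168
  stratum Q2: (1500/4075)²·22.0²/62 = 1.05774
  stratum Q3: (575/4075)²·15.4²/23 = 0.205302
  stratum Q4: (1325/4075)²·19.3²/29 = 1.35798
V̂(x̄_st) = 2.69419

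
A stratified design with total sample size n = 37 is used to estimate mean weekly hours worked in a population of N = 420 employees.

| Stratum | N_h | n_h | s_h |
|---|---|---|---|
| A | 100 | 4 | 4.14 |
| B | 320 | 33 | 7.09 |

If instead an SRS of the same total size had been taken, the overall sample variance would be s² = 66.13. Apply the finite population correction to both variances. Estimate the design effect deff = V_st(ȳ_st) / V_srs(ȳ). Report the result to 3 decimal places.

deff ≈ 0.630

V̂(ȳ_st) = Σ W_h² (1 − n_h/N_h) s_h²/n_h, with W_h = N_h/N and N = 420:
  stratum A: (100/420)²·(1 − 4/100)·4.14²/4 = 0.233192
  stratum B: (320/420)²·(1 − 33/320)·7.09²/33 = 0.793071
V_st = 1.02626
V_srs = (1 − 37/420)·66.13/37 = 1.62984
deff = V_st / V_srs = 1.02626/1.62984 = 0.6297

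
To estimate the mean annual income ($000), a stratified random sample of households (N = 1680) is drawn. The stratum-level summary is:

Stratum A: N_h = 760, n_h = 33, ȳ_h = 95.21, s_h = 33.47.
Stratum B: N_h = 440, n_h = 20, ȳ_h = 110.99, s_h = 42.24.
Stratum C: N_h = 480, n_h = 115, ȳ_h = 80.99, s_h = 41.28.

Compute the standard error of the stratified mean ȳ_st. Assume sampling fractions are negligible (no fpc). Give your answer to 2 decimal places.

SE(ȳ_st) ≈ 3.78

V̂(ȳ_st) = Σ W_h² s_h²/n_h, with W_h = N_h/N and N = 1680:
  stratum A: (760/1680)²·33.47²/33 = 6.94714
  stratum B: (440/1680)²·42.24²/20 = 6.11934
  stratum C: (480/1680)²·41.28²/115 = 1.20961
V̂(ȳ_st) = 14.2761
SE(ȳ_st) = √14.2761 = 3.77837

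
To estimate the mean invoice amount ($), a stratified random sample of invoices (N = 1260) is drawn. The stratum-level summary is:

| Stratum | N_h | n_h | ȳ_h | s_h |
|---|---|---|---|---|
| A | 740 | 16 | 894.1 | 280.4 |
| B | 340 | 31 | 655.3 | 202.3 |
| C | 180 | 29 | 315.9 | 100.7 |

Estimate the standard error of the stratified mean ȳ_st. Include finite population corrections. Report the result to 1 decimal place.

SE(ȳ_st) ≈ 41.9

V̂(ȳ_st) = Σ W_h² (1 − n_h/N_h) s_h²/n_h, with W_h = N_h/N and N = 1260:
  stratum A: (740/1260)²·(1 − 16/740)·280.4²/16 = 1658.31
  stratum B: (340/1260)²·(1 − 31/340)·202.3²/31 = 87.3628
  stratum C: (180/1260)²·(1 − 29/180)·100.7²/29 = 5.98645
V̂(ȳ_st) = 1751.66
SE(ȳ_st) = √1751.66 = 41.8528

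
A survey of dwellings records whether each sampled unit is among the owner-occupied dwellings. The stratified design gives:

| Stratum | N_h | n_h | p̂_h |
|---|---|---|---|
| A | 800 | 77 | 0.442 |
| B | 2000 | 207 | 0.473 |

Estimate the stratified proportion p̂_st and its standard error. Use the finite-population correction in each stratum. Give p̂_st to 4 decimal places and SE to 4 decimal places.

N = 2800; stratum weights W_h = N_h/N.
p̂_st = Σ W_h p̂_h = (800·0.442 + 2000·0.473)/2800 = 0.46414
V̂(p̂_st) = Σ W_h² (1 − n_h/N_h) p̂_h(1−p̂_h)/(n_h−1):
  stratum A: (800/2800)²·(1 − 77/800)·0.442·0.558/76 = 0.000239417
  stratum B: (2000/2800)²·(1 − 207/2000)·0.473·0.527/206 = 0.000553476
V̂(p̂_st) = 0.000792893; SE = √V̂ = 0.0281584

p̂_st ≈ 0.4641, SE ≈ 0.0282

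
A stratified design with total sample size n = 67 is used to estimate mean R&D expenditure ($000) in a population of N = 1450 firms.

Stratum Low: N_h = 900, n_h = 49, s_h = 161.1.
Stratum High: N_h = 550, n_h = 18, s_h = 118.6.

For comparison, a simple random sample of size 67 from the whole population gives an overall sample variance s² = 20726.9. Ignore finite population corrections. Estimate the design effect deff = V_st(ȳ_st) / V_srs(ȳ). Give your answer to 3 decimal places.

deff ≈ 1.023

V̂(ȳ_st) = Σ W_h² s_h²/n_h, with W_h = N_h/N and N = 1450:
  stratum Low: (900/1450)²·161.1²/49 = 204.053
  stratum High: (550/1450)²·118.6²/18 = 112.431
V_st = 316.485
V_srs = s²/n = 20726.9/67 = 309.357
deff = V_st / V_srs = 316.485/309.357 = 1.0230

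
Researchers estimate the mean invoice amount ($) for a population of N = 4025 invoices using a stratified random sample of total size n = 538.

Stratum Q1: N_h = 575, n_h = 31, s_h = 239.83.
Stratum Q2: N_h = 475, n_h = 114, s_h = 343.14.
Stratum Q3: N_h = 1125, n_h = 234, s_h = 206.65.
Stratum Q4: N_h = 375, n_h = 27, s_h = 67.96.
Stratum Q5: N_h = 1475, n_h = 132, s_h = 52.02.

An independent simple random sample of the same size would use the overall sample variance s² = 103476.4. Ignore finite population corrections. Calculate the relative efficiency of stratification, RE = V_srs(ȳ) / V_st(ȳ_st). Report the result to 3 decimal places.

RE ≈ 2.719

V̂(ȳ_st) = Σ W_h² s_h²/n_h, with W_h = N_h/N and N = 4025:
  stratum Q1: (575/4025)²·239.83²/31 = 37.866
  stratum Q2: (475/4025)²·343.14²/114 = 14.3845
  stratum Q3: (1125/4025)²·206.65²/234 = 14.257
  stratum Q4: (375/4025)²·67.96²/27 = 1.48482
  stratum Q5: (1475/4025)²·52.02²/132 = 2.75308
V_st = 70.7453
V_srs = s²/n = 103476.4/538 = 192.335
Relative efficiency = V_srs / V_st = 192.335/70.7453 = 2.7187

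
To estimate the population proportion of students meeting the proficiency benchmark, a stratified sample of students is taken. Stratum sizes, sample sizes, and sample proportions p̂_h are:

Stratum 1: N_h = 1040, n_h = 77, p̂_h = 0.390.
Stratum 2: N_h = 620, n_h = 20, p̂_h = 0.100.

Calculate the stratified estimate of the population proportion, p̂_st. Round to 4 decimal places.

p̂_st ≈ 0.2817

N = 1660; stratum weights W_h = N_h/N.
p̂_st = Σ W_h p̂_h = (1040·0.390 + 620·0.100)/1660 = 0.28169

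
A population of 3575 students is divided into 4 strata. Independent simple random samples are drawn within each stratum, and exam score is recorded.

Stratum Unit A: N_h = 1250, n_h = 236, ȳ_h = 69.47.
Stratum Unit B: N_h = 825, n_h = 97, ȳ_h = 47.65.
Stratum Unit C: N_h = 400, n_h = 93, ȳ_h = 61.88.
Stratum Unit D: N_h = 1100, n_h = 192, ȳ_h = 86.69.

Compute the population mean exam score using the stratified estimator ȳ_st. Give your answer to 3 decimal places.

N = Σ N_h = 3575. Stratum weights W_h = N_h/N.
ȳ_st = (1250·69.47 + 825·47.65 + 400·61.88 + 1100·86.69) / 3575 = 68.88385

ȳ_st ≈ 68.884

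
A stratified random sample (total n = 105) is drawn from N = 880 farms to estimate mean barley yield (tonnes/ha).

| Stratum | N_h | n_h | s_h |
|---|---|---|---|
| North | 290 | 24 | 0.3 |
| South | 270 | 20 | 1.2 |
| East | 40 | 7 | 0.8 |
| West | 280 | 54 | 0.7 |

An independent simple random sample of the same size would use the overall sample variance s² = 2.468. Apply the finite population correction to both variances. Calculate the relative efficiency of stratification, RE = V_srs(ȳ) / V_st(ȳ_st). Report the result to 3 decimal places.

RE ≈ 2.743

V̂(ȳ_st) = Σ W_h² (1 − n_h/N_h) s_h²/n_h, with W_h = N_h/N and N = 880:
  stratum North: (290/880)²·(1 − 24/290)·0.3²/24 = 0.000373547
  stratum South: (270/880)²·(1 − 20/270)·1.2²/20 = 0.00627583
  stratum East: (40/880)²·(1 − 7/40)·0.8²/7 = 0.000155844
  stratum West: (280/880)²·(1 − 54/280)·0.7²/54 = 0.000741487
V_st = 0.0075467
V_srs = (1 − 105/880)·2.468/105 = 0.0207002
Relative efficiency = V_srs / V_st = 0.0207002/0.0075467 = 2.7429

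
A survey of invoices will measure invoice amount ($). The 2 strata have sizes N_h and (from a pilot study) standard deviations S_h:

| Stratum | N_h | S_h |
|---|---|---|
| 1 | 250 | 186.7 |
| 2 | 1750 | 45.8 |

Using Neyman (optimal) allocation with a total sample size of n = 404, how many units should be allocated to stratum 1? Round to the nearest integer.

149

Neyman allocation: n_h = n · N_h S_h / Σ N_i S_i, with n = 404.
  stratum 1: N_h·S_h = 250·186.7 = 46675.00
  stratum 2: N_h·S_h = 1750·45.8 = 80150.00
Σ N_h S_h = 126825.00
n for stratum 1 = 404·46675.00/126825.00 = 148.683 → 149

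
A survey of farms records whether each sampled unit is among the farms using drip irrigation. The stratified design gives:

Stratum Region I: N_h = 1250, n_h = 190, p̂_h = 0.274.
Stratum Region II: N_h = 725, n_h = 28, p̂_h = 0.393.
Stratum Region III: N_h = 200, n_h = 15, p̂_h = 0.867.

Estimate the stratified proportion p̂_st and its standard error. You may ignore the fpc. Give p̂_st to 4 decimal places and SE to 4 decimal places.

p̂_st ≈ 0.3682, SE ≈ 0.0374

N = 2175; stratum weights W_h = N_h/N.
p̂_st = Σ W_h p̂_h = (1250·0.274 + 725·0.393 + 200·0.867)/2175 = 0.36820
V̂(p̂_st) = Σ W_h² p̂_h(1−p̂_h)/(n_h−1):
  stratum Region I: (1250/2175)²·0.274·0.726/189 = 0.000347638
  stratum Region II: (725/2175)²·0.393·0.607/27 = 0.000981691
  stratum Region III: (200/2175)²·0.867·0.133/14 = 6.96441e-05
V̂(p̂_st) = 0.00139897; SE = √V̂ = 0.0374028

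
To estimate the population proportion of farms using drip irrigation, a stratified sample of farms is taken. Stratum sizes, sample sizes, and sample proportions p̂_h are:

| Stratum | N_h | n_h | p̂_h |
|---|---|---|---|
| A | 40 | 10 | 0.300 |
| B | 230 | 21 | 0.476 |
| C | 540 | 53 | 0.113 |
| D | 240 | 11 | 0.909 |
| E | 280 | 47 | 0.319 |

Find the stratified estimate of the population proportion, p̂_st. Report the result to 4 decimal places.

p̂_st ≈ 0.3684

N = 1330; stratum weights W_h = N_h/N.
p̂_st = Σ W_h p̂_h = (40·0.300 + 230·0.476 + 540·0.113 + 240·0.909 + 280·0.319)/1330 = 0.36841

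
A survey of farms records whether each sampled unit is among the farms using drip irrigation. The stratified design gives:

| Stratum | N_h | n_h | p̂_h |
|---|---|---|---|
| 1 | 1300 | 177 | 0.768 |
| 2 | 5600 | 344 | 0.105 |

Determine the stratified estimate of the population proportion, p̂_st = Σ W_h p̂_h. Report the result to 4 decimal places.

N = 6900; stratum weights W_h = N_h/N.
p̂_st = Σ W_h p̂_h = (1300·0.768 + 5600·0.105)/6900 = 0.22991

p̂_st ≈ 0.2299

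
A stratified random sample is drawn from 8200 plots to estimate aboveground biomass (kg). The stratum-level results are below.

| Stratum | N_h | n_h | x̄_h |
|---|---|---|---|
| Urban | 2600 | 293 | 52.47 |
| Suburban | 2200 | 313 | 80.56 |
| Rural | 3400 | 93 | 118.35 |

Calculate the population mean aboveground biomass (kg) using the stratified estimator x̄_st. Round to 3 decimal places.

x̄_st ≈ 87.322

N = Σ N_h = 8200. Stratum weights W_h = N_h/N.
x̄_st = (2600·52.47 + 2200·80.56 + 3400·118.35) / 8200 = 87.32244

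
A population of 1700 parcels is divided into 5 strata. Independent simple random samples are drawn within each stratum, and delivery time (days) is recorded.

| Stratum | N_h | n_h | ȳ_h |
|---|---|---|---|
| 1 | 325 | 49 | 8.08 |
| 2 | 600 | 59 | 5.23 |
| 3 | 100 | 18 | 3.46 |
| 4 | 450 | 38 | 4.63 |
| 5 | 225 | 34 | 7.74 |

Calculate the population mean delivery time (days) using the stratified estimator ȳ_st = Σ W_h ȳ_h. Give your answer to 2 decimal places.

ȳ_st ≈ 5.84

N = Σ N_h = 1700. Stratum weights W_h = N_h/N.
ȳ_st = (325·8.08 + 600·5.23 + 100·3.46 + 450·4.63 + 225·7.74) / 1700 = 5.8441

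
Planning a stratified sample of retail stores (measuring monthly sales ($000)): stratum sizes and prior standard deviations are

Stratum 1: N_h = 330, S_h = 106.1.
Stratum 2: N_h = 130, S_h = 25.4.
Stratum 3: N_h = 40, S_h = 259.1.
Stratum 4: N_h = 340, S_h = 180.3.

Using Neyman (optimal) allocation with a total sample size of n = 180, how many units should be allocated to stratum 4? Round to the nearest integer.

100

Neyman allocation: n_h = n · N_h S_h / Σ N_i S_i, with n = 180.
  stratum 1: N_h·S_h = 330·106.1 = 35013.00
  stratum 2: N_h·S_h = 130·25.4 = 3302.00
  stratum 3: N_h·S_h = 40·259.1 = 10364.00
  stratum 4: N_h·S_h = 340·180.3 = 61302.00
Σ N_h S_h = 109981.00
n for stratum 4 = 180·61302.00/109981.00 = 100.330 → 100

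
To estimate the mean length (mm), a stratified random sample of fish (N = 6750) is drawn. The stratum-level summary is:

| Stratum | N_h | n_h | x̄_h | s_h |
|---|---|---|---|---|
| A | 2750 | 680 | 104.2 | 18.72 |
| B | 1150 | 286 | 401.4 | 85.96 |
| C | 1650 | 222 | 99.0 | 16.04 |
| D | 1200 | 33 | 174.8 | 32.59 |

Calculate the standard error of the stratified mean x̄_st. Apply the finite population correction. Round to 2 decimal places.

V̂(x̄_st) = Σ W_h² (1 − n_h/N_h) s_h²/n_h, with W_h = N_h/N and N = 6750:
  stratum A: (2750/6750)²·(1 − 680/2750)·18.72²/680 = 0.064387
  stratum B: (1150/6750)²·(1 − 286/1150)·85.96²/286 = 0.563418
  stratum C: (1650/6750)²·(1 − 222/1650)·16.04²/222 = 0.0599322
  stratum D: (1200/6750)²·(1 − 33/1200)·32.59²/33 = 0.989235
V̂(x̄_st) = 1.67697
SE(x̄_st) = √1.67697 = 1.29498

SE(x̄_st) ≈ 1.29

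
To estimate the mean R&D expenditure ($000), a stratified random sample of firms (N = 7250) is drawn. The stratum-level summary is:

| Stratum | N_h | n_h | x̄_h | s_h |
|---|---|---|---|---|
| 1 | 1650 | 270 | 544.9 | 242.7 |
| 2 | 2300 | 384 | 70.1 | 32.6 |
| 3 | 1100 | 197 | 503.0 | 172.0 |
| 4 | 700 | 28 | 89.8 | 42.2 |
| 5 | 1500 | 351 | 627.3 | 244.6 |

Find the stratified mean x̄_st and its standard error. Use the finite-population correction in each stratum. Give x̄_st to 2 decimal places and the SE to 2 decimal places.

x̄_st = Σ W_h x̄_h = (1650·544.9 + 2300·70.1 + 1100·503.0 + 700·89.8 + 1500·627.3)/7250 = 361.02414
V̂(x̄_st) = Σ W_h² (1 − n_h/N_h) s_h²/n_h, with W_h = N_h/N and N = 7250:
  stratum 1: (1650/7250)²·(1 − 270/1650)·242.7²/270 = 9.45067
  stratum 2: (2300/7250)²·(1 − 384/2300)·32.6²/384 = 0.232034
  stratum 3: (1100/7250)²·(1 − 197/1100)·172.0²/197 = 2.83789
  stratum 4: (700/7250)²·(1 − 28/700)·42.2²/28 = 0.569191
  stratum 5: (1500/7250)²·(1 − 351/1500)·244.6²/351 = 5.58909
V̂(x̄_st) = 18.6789
SE(x̄_st) = √18.6789 = 4.32191

x̄_st ≈ 361.02, SE ≈ 4.32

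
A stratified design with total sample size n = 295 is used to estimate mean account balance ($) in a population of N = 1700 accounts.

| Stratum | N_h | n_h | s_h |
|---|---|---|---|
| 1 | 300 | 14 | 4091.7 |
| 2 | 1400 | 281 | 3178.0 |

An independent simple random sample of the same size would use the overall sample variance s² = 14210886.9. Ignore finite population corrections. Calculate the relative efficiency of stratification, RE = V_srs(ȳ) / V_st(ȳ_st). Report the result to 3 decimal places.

V̂(ȳ_st) = Σ W_h² s_h²/n_h, with W_h = N_h/N and N = 1700:
  stratum 1: (300/1700)²·4091.7²/14 = 37241.2
  stratum 2: (1400/1700)²·3178.0²/281 = 24375.8
V_st = 61617.1
V_srs = s²/n = 14210886.9/295 = 48172.5
Relative efficiency = V_srs / V_st = 48172.5/61617.1 = 0.7818

RE ≈ 0.782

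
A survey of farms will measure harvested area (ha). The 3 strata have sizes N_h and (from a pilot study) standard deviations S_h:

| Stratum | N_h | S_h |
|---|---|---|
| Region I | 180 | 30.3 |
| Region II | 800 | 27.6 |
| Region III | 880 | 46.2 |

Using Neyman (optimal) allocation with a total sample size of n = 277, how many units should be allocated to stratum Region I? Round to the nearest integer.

22

Neyman allocation: n_h = n · N_h S_h / Σ N_i S_i, with n = 277.
  stratum Region I: N_h·S_h = 180·30.3 = 5454.00
  stratum Region II: N_h·S_h = 800·27.6 = 22080.00
  stratum Region III: N_h·S_h = 880·46.2 = 40656.00
Σ N_h S_h = 68190.00
n for stratum Region I = 277·5454.00/68190.00 = 22.155 → 22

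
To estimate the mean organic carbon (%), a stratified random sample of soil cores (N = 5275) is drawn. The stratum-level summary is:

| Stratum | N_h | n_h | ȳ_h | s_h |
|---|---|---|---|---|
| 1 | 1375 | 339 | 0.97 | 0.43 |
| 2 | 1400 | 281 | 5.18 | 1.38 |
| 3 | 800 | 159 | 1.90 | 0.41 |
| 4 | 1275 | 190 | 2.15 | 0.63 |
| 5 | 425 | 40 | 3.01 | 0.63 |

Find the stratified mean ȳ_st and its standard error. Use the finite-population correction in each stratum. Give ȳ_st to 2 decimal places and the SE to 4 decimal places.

ȳ_st = Σ W_h ȳ_h = (1375·0.97 + 1400·5.18 + 800·1.90 + 1275·2.15 + 425·3.01)/5275 = 2.67796
V̂(ȳ_st) = Σ W_h² (1 − n_h/N_h) s_h²/n_h, with W_h = N_h/N and N = 5275:
  stratum 1: (1375/5275)²·(1 − 339/1375)·0.43²/339 = 2.79225e-05
  stratum 2: (1400/5275)²·(1 − 281/1400)·1.38²/281 = 0.000381562
  stratum 3: (800/5275)²·(1 − 159/800)·0.41²/159 = 1.94838e-05
  stratum 4: (1275/5275)²·(1 − 190/1275)·0.63²/190 = 0.000103854
  stratum 5: (425/5275)²·(1 − 40/425)·0.63²/40 = 5.8348e-05
V̂(ȳ_st) = 0.00059117
SE(ȳ_st) = √0.00059117 = 0.024314

ȳ_st ≈ 2.68, SE ≈ 0.0243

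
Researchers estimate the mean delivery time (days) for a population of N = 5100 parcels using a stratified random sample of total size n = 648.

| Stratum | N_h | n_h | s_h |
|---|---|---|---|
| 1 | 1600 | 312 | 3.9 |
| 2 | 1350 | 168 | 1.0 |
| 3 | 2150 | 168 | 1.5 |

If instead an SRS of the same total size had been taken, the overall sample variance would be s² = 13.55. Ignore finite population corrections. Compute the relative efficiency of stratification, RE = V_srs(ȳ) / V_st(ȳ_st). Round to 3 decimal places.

V̂(ȳ_st) = Σ W_h² s_h²/n_h, with W_h = N_h/N and N = 5100:
  stratum 1: (1600/5100)²·3.9²/312 = 0.00479815
  stratum 2: (1350/5100)²·1.0²/168 = 0.000417079
  stratum 3: (2150/5100)²·1.5²/168 = 0.00238018
V_st = 0.00759541
V_srs = s²/n = 13.55/648 = 0.0209105
Relative efficiency = V_srs / V_st = 0.0209105/0.00759541 = 2.7530

RE ≈ 2.753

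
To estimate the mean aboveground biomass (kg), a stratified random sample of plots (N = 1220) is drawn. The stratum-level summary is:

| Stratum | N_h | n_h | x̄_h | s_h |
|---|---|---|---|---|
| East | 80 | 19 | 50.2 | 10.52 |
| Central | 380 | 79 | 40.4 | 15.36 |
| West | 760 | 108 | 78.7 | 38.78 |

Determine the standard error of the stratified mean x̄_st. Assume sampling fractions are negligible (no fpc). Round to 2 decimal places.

V̂(x̄_st) = Σ W_h² s_h²/n_h, with W_h = N_h/N and N = 1220:
  stratum East: (80/1220)²·10.52²/19 = 0.025046
  stratum Central: (380/1220)²·15.36²/79 = 0.289736
  stratum West: (760/1220)²·38.78²/108 = 5.4038
V̂(x̄_st) = 5.71858
SE(x̄_st) = √5.71858 = 2.39136

SE(x̄_st) ≈ 2.39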